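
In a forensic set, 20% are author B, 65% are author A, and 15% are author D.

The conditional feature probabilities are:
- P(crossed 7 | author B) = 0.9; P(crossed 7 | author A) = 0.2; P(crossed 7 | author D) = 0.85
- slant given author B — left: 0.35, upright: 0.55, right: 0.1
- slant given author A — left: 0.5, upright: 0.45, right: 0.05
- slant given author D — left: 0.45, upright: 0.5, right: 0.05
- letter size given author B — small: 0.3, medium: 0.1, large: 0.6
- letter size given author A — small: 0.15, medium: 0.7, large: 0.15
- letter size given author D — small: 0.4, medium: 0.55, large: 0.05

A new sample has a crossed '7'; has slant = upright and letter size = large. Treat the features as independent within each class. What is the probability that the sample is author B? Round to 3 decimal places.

author B: 0.2 × 0.9 × 0.55 × 0.6 = 0.0594
author A: 0.65 × 0.2 × 0.45 × 0.15 = 0.008775
author D: 0.15 × 0.85 × 0.5 × 0.05 = 0.0031875
P(author B | x) = 0.0594 / 0.0713625 ≈ 0.832

0.832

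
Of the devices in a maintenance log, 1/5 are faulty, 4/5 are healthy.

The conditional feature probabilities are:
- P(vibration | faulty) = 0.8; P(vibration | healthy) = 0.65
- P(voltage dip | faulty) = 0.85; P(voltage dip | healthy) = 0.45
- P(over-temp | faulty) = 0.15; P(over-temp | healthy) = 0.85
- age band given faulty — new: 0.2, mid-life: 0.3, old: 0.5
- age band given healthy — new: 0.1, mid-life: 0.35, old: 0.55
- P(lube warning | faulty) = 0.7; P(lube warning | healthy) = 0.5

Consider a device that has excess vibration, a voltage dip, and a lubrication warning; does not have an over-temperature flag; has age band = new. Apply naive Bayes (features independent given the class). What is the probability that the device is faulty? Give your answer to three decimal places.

faulty: 0.2 × 0.8 × 0.85 × (1−0.15) × 0.2 × 0.7 = 0.016184
healthy: 0.8 × 0.65 × 0.45 × (1−0.85) × 0.1 × 0.5 = 0.001755
P(faulty | x) = 0.016184 / 0.017939 ≈ 0.902

0.902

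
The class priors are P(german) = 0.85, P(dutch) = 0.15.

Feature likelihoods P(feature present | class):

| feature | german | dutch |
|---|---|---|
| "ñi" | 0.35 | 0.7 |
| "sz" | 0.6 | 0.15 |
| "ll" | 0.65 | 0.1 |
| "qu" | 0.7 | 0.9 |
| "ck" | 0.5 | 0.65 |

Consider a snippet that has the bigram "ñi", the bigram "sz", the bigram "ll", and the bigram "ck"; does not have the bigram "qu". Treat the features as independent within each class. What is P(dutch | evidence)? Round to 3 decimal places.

0.006

german: 0.85 × 0.35 × 0.6 × 0.65 × (1−0.7) × 0.5 = 0.01740375
dutch: 0.15 × 0.7 × 0.15 × 0.1 × (1−0.9) × 0.65 = 0.000102375
P(dutch | x) = 0.000102375 / 0.017506125 ≈ 0.006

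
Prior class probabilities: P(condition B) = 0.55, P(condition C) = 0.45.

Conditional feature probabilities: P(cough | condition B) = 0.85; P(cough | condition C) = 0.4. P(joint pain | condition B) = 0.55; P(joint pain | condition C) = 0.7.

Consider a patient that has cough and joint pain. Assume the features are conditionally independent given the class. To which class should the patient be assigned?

condition B: 0.55 × 0.85 × 0.55 = 0.257125
condition C: 0.45 × 0.4 × 0.7 = 0.126
Highest score → condition B.

condition B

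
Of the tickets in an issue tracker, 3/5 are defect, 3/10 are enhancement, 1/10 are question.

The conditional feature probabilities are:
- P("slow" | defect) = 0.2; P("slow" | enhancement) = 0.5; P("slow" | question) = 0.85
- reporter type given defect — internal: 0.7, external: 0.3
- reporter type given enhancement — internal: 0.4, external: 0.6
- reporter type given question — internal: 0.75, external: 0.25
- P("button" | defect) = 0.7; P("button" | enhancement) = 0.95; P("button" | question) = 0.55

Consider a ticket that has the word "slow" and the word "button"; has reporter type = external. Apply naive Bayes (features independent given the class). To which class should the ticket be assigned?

enhancement

defect: 0.6 × 0.2 × 0.3 × 0.7 = 0.0252
enhancement: 0.3 × 0.5 × 0.6 × 0.95 = 0.0855
question: 0.1 × 0.85 × 0.25 × 0.55 = 0.0116875
Highest score → enhancement.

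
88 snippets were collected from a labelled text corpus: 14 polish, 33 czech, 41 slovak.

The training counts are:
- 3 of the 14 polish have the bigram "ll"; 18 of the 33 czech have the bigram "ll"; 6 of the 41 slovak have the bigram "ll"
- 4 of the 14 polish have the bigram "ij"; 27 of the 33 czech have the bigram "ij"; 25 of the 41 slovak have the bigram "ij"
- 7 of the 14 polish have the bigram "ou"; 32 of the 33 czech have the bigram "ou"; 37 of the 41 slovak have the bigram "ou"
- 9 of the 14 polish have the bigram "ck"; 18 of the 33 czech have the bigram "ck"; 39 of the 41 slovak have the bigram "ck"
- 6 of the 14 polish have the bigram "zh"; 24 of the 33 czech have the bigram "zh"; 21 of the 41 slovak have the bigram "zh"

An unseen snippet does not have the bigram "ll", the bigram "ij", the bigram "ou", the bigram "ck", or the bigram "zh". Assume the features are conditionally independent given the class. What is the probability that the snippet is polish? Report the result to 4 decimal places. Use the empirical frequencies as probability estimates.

polish: (14/88) × (11/14) × (10/14) × (7/14) × (5/14) × (8/14) ≈ 0.00911079
czech: (33/88) × (15/33) × (6/33) × (1/33) × (15/33) × (9/33) ≈ 0.000116423
slovak: (41/88) × (35/41) × (16/41) × (4/41) × (2/41) × (20/41) ≈ 0.000360321
P(polish | x) = 0.00911079 / 0.009587534 ≈ 0.9503

0.9503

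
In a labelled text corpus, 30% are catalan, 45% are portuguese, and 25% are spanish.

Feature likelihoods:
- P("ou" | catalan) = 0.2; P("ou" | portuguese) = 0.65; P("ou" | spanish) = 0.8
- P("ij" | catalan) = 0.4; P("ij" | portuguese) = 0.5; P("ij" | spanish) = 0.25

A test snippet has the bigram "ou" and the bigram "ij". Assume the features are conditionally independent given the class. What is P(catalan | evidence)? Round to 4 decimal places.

catalan: 0.3 × 0.2 × 0.4 = 0.024
portuguese: 0.45 × 0.65 × 0.5 = 0.14625
spanish: 0.25 × 0.8 × 0.25 = 0.05
P(catalan | x) = 0.024 / 0.22025 ≈ 0.1090

0.1090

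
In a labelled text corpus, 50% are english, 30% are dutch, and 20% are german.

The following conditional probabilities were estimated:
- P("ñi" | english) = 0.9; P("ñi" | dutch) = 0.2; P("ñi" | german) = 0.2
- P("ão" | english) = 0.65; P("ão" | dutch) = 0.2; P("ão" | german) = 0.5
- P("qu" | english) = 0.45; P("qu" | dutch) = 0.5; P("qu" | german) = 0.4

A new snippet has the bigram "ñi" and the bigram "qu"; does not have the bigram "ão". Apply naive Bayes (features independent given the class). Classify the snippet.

english

english: 0.5 × 0.9 × (1−0.65) × 0.45 = 0.070875
dutch: 0.3 × 0.2 × (1−0.2) × 0.5 = 0.024
german: 0.2 × 0.2 × (1−0.5) × 0.4 = 0.008
Highest score → english.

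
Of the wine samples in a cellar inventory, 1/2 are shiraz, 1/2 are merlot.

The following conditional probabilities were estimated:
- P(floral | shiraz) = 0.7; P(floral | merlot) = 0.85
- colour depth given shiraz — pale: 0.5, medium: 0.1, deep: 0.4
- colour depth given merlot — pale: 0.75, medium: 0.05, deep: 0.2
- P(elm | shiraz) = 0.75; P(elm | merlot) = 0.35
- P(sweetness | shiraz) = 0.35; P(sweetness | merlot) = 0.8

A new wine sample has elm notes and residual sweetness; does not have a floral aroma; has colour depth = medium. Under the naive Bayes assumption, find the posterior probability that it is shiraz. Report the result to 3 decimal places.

shiraz: 0.5 × (1−0.7) × 0.1 × 0.75 × 0.35 = 0.0039375
merlot: 0.5 × (1−0.85) × 0.05 × 0.35 × 0.8 = 0.00105
P(shiraz | x) = 0.0039375 / 0.0049875 ≈ 0.789

0.789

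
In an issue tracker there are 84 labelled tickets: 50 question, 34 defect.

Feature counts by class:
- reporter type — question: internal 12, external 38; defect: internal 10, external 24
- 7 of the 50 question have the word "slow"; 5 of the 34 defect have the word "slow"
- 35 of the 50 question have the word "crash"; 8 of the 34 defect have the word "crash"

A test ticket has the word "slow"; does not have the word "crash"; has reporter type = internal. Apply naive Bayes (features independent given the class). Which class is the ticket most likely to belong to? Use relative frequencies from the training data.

defect

question: (50/84) × (12/50) × (7/50) × (15/50) = 0.006
defect: (34/84) × (10/34) × (5/34) × (26/34) ≈ 0.0133877
Highest score → defect.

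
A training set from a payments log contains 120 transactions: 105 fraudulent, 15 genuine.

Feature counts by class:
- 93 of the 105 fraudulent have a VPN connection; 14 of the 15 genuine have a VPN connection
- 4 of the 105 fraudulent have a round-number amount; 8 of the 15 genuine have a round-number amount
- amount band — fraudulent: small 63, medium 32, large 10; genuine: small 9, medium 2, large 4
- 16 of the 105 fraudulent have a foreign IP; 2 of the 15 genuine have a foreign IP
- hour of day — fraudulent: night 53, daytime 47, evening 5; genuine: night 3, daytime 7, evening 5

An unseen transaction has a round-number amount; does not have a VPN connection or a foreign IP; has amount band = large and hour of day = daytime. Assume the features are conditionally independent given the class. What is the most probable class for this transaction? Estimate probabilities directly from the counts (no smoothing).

fraudulent: (105/120) × (12/105) × (4/105) × (10/105) × (89/105) × (47/105) ≈ 0.000137655
genuine: (15/120) × (1/15) × (8/15) × (4/15) × (13/15) × (7/15) ≈ 0.000479342
Highest score → genuine.

genuine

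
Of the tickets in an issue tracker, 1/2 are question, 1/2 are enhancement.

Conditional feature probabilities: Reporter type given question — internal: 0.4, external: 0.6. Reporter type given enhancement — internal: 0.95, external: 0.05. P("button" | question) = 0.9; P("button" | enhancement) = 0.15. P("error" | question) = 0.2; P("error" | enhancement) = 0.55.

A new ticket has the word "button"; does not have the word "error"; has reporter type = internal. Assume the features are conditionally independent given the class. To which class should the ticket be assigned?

question: 0.5 × 0.4 × 0.9 × (1−0.2) = 0.144
enhancement: 0.5 × 0.95 × 0.15 × (1−0.55) = 0.0320625
Highest score → question.

question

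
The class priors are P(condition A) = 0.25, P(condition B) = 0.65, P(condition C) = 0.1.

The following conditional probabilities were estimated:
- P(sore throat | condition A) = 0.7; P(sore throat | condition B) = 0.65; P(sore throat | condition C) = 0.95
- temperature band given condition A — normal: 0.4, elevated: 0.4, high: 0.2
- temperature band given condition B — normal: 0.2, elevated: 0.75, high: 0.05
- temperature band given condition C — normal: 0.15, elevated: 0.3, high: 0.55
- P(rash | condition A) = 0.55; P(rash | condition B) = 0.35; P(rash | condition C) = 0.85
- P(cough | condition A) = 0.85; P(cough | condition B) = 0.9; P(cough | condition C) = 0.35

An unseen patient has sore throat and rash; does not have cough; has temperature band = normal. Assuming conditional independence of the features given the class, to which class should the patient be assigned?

condition C

condition A: 0.25 × 0.7 × 0.4 × 0.55 × (1−0.85) = 0.005775
condition B: 0.65 × 0.65 × 0.2 × 0.35 × (1−0.9) = 0.0029575
condition C: 0.1 × 0.95 × 0.15 × 0.85 × (1−0.35) = 0.007873125
Highest score → condition C.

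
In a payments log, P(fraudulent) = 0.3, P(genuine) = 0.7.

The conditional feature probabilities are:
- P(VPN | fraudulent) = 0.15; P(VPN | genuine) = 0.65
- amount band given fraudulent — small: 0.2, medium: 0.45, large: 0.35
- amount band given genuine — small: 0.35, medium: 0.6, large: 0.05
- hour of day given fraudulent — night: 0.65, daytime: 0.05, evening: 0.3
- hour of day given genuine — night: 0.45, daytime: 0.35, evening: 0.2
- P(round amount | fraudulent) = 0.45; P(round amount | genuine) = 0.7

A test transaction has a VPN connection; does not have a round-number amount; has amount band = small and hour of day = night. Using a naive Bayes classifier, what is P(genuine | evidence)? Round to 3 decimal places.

fraudulent: 0.3 × 0.15 × 0.2 × 0.65 × (1−0.45) = 0.0032175
genuine: 0.7 × 0.65 × 0.35 × 0.45 × (1−0.7) = 0.02149875
P(genuine | x) = 0.02149875 / 0.02471625 ≈ 0.870

0.870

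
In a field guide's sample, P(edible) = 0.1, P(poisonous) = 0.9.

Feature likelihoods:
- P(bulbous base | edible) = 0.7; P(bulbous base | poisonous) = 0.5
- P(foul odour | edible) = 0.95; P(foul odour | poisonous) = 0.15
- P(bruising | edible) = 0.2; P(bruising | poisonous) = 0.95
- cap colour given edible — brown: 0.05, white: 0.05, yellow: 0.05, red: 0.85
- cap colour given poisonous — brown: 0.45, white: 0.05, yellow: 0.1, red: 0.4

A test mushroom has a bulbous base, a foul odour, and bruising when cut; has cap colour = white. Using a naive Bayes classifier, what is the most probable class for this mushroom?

poisonous

edible: 0.1 × 0.7 × 0.95 × 0.2 × 0.05 = 0.000665
poisonous: 0.9 × 0.5 × 0.15 × 0.95 × 0.05 = 0.00320625
Highest score → poisonous.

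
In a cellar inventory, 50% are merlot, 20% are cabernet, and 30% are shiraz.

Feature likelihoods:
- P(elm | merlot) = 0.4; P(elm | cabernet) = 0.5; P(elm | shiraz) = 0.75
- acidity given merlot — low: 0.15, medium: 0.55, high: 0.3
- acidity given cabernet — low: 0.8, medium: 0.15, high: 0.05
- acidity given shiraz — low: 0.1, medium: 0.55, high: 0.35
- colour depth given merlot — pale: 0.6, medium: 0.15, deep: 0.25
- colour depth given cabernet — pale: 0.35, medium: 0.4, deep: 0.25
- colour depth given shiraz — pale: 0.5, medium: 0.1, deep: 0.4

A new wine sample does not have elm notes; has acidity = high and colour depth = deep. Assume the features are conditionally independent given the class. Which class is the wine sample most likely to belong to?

merlot: 0.5 × (1−0.4) × 0.3 × 0.25 = 0.0225
cabernet: 0.2 × (1−0.5) × 0.05 × 0.25 = 0.00125
shiraz: 0.3 × (1−0.75) × 0.35 × 0.4 = 0.0105
Highest score → merlot.

merlot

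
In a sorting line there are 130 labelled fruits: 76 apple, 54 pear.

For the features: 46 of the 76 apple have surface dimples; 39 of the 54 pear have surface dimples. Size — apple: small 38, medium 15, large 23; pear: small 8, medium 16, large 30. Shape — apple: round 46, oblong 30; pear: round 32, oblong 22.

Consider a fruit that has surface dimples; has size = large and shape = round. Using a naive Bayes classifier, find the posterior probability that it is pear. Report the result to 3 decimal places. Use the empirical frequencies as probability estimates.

0.604

apple: (76/130) × (46/76) × (23/76) × (46/76) ≈ 0.0648146
pear: (54/130) × (39/54) × (30/54) × (32/54) ≈ 0.0987654
P(pear | x) = 0.0987654 / 0.16358 ≈ 0.604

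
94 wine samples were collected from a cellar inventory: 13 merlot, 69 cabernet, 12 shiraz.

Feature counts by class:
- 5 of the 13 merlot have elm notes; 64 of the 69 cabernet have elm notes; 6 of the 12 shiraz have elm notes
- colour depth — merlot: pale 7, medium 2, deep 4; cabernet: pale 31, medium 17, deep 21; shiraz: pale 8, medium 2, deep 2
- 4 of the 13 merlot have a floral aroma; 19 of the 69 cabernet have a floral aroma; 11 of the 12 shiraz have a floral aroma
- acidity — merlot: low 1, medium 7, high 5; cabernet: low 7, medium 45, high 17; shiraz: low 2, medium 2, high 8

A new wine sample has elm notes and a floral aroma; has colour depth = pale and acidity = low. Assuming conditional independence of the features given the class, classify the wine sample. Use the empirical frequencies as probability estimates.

cabernet

merlot: (13/94) × (5/13) × (7/13) × (4/13) × (1/13) ≈ 0.000677907
cabernet: (69/94) × (64/69) × (31/69) × (19/69) × (7/69) ≈ 0.00854512
shiraz: (12/94) × (6/12) × (8/12) × (11/12) × (2/12) ≈ 0.00650118
Highest score → cabernet.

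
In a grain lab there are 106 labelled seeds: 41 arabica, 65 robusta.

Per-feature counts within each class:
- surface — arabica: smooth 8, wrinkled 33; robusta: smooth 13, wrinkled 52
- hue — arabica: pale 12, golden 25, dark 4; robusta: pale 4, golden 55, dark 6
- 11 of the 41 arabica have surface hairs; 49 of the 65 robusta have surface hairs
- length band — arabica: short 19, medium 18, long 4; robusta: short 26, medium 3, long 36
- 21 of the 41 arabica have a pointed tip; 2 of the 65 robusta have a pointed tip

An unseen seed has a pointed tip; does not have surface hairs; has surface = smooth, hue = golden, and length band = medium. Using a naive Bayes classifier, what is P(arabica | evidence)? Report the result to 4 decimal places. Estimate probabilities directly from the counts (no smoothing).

arabica: (41/106) × (8/41) × (25/41) × (30/41) × (18/41) × (21/41) ≈ 0.00757185
robusta: (65/106) × (13/65) × (55/65) × (16/65) × (3/65) × (2/65) ≈ 0.0000362759
P(arabica | x) = 0.00757185 / 0.0076081259 ≈ 0.9952

0.9952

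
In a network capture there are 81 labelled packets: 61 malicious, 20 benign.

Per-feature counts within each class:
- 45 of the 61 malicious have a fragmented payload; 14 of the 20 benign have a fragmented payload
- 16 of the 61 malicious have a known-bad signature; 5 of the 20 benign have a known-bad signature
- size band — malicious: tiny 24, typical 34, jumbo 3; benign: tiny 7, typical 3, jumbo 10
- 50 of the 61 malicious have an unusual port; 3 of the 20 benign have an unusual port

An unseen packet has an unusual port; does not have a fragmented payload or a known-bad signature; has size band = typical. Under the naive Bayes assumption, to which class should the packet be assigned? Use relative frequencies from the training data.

malicious: (61/81) × (16/61) × (45/61) × (34/61) × (50/61) ≈ 0.0665743
benign: (20/81) × (6/20) × (15/20) × (3/20) × (3/20) = 0.00125
Highest score → malicious.

malicious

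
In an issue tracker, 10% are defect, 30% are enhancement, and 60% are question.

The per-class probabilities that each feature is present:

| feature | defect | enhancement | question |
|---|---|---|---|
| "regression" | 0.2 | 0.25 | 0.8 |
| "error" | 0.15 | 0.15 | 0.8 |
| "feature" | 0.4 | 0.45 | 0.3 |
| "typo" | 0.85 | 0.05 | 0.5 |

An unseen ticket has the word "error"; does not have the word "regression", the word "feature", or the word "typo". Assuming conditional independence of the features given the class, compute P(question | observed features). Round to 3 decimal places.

defect: 0.1 × (1−0.2) × 0.15 × (1−0.4) × (1−0.85) = 0.00108
enhancement: 0.3 × (1−0.25) × 0.15 × (1−0.45) × (1−0.05) = 0.017634375
question: 0.6 × (1−0.8) × 0.8 × (1−0.3) × (1−0.5) = 0.0336
P(question | x) = 0.0336 / 0.052314375 ≈ 0.642

0.642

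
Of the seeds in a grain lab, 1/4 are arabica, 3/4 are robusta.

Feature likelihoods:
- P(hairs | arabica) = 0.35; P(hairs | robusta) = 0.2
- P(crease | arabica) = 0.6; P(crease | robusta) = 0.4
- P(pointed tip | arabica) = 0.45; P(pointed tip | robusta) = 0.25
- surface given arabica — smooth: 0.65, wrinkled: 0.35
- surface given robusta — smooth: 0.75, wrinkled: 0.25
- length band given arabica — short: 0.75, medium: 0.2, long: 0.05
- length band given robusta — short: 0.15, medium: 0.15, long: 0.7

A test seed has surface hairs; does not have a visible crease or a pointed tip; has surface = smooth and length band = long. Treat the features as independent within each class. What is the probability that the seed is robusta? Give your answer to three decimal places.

0.983

arabica: 0.25 × 0.35 × (1−0.6) × (1−0.45) × 0.65 × 0.05 = 0.000625625
robusta: 0.75 × 0.2 × (1−0.4) × (1−0.25) × 0.75 × 0.7 = 0.0354375
P(robusta | x) = 0.0354375 / 0.036063125 ≈ 0.983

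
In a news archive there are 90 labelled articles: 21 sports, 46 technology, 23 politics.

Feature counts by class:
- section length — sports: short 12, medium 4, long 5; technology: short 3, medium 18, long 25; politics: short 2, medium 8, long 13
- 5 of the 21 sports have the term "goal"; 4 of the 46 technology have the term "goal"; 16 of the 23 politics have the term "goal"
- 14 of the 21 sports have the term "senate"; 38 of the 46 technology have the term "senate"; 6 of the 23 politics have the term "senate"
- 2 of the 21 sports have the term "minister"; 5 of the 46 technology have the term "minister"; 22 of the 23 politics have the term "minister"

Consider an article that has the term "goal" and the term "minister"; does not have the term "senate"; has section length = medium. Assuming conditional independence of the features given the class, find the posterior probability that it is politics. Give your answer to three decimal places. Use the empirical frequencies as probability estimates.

0.985

sports: (21/90) × (4/21) × (5/21) × (7/21) × (2/21) ≈ 0.000335937
technology: (46/90) × (18/46) × (4/46) × (8/46) × (5/46) ≈ 0.000328758
politics: (23/90) × (8/23) × (16/23) × (17/23) × (22/23) ≈ 0.0437175
P(politics | x) = 0.0437175 / 0.044382195 ≈ 0.985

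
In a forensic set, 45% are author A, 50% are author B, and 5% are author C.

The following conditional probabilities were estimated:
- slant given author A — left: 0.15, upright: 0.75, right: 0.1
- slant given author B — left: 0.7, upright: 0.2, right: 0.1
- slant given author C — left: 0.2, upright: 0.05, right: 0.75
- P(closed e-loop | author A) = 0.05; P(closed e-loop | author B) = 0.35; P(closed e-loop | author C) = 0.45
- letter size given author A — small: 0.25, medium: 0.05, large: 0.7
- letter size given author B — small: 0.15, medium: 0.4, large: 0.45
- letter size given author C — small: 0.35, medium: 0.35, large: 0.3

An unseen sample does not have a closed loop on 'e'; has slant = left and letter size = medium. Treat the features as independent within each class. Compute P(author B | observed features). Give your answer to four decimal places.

author A: 0.45 × 0.15 × (1−0.05) × 0.05 = 0.00320625
author B: 0.5 × 0.7 × (1−0.35) × 0.4 = 0.091
author C: 0.05 × 0.2 × (1−0.45) × 0.35 = 0.001925
P(author B | x) = 0.091 / 0.09613125 ≈ 0.9466

0.9466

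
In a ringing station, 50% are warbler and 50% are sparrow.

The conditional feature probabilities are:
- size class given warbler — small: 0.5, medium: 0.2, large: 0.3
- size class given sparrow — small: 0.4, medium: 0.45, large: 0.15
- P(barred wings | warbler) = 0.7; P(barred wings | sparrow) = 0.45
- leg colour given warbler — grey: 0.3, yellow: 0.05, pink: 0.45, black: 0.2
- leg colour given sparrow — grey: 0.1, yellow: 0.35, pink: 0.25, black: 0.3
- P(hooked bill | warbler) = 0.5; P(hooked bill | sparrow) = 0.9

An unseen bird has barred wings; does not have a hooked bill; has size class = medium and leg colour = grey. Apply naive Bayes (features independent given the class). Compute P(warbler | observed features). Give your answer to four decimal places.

0.9121

warbler: 0.5 × 0.2 × 0.7 × 0.3 × (1−0.5) = 0.0105
sparrow: 0.5 × 0.45 × 0.45 × 0.1 × (1−0.9) = 0.0010125
P(warbler | x) = 0.0105 / 0.0115125 ≈ 0.9121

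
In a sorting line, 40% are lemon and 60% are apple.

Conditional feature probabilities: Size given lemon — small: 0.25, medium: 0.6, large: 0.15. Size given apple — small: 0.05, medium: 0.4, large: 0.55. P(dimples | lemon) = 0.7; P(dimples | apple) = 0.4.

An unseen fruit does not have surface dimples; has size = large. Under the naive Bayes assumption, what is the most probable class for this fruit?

apple

lemon: 0.4 × 0.15 × (1−0.7) = 0.018
apple: 0.6 × 0.55 × (1−0.4) = 0.198
Highest score → apple.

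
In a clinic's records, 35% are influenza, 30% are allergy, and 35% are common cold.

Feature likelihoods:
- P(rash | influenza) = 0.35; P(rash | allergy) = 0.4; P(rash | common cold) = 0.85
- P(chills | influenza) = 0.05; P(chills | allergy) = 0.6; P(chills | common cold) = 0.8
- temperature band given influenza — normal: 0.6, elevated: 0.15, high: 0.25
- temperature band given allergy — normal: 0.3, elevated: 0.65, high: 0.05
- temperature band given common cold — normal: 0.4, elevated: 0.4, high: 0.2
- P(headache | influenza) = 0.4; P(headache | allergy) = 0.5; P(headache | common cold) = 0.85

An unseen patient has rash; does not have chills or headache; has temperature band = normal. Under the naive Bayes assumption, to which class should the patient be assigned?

influenza

influenza: 0.35 × 0.35 × (1−0.05) × 0.6 × (1−0.4) = 0.041895
allergy: 0.3 × 0.4 × (1−0.6) × 0.3 × (1−0.5) = 0.0072
common cold: 0.35 × 0.85 × (1−0.8) × 0.4 × (1−0.85) = 0.00357
Highest score → influenza.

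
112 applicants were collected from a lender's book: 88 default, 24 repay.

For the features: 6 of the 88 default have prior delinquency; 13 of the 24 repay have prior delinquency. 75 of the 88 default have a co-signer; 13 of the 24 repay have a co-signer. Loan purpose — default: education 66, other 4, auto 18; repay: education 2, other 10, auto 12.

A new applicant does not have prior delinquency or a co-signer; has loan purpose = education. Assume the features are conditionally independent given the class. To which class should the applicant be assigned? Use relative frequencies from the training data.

default

default: (88/112) × (82/88) × (13/88) × (66/88) ≈ 0.0811181
repay: (24/112) × (11/24) × (11/24) × (2/24) ≈ 0.00375124
Highest score → default.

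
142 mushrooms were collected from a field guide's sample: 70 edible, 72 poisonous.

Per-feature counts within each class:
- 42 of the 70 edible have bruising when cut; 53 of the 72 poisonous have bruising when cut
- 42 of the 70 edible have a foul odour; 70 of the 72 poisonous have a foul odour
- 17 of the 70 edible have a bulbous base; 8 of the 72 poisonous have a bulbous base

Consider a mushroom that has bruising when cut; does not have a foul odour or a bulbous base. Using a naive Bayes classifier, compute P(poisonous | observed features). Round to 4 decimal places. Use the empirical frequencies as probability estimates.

0.0933

edible: (70/142) × (42/70) × (28/70) × (53/70) ≈ 0.0895775
poisonous: (72/142) × (53/72) × (2/72) × (64/72) ≈ 0.00921579
P(poisonous | x) = 0.00921579 / 0.09879329 ≈ 0.0933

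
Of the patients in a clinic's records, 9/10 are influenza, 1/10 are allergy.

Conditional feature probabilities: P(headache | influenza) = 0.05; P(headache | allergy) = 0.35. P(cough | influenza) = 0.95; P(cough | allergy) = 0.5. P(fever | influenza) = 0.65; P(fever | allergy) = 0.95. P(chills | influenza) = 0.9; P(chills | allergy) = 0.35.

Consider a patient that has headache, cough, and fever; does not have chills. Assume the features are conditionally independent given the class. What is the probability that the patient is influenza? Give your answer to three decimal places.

0.205

influenza: 0.9 × 0.05 × 0.95 × 0.65 × (1−0.9) = 0.00277875
allergy: 0.1 × 0.35 × 0.5 × 0.95 × (1−0.35) = 0.01080625
P(influenza | x) = 0.00277875 / 0.013585 ≈ 0.205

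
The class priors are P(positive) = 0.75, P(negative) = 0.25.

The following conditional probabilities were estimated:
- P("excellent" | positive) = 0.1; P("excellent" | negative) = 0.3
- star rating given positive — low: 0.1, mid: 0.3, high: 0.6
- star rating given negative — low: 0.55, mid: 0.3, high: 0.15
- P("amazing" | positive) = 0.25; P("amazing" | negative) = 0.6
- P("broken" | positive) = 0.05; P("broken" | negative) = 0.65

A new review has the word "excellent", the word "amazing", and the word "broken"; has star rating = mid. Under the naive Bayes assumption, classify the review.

positive: 0.75 × 0.1 × 0.3 × 0.25 × 0.05 = 0.00028125
negative: 0.25 × 0.3 × 0.3 × 0.6 × 0.65 = 0.008775
Highest score → negative.

negative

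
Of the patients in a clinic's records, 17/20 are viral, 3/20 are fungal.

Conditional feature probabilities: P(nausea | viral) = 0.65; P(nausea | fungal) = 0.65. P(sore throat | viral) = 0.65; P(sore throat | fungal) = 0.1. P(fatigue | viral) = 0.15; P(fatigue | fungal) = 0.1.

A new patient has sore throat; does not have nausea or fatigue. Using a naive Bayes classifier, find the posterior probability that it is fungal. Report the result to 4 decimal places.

0.0279

viral: 0.85 × (1−0.65) × 0.65 × (1−0.15) = 0.16436875
fungal: 0.15 × (1−0.65) × 0.1 × (1−0.1) = 0.004725
P(fungal | x) = 0.004725 / 0.16909375 ≈ 0.0279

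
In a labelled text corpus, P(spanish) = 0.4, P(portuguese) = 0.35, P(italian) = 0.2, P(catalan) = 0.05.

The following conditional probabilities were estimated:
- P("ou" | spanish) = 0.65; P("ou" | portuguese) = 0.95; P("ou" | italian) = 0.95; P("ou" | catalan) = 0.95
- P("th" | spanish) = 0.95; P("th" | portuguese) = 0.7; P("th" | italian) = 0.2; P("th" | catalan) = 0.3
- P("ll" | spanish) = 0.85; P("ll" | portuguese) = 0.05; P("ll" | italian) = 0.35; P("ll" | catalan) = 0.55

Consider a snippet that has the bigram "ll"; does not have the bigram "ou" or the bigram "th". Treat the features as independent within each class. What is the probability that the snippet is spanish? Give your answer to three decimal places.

0.596

spanish: 0.4 × (1−0.65) × (1−0.95) × 0.85 = 0.00595
portuguese: 0.35 × (1−0.95) × (1−0.7) × 0.05 = 0.0002625
italian: 0.2 × (1−0.95) × (1−0.2) × 0.35 = 0.0028
catalan: 0.05 × (1−0.95) × (1−0.3) × 0.55 = 0.0009625
P(spanish | x) = 0.00595 / 0.009975 ≈ 0.596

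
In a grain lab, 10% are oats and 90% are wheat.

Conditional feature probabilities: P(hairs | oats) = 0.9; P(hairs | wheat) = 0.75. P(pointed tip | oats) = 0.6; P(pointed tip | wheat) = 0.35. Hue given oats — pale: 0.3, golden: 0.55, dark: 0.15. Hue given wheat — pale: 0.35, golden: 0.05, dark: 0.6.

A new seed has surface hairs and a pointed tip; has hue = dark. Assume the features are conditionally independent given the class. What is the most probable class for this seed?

wheat

oats: 0.1 × 0.9 × 0.6 × 0.15 = 0.0081
wheat: 0.9 × 0.75 × 0.35 × 0.6 = 0.14175
Highest score → wheat.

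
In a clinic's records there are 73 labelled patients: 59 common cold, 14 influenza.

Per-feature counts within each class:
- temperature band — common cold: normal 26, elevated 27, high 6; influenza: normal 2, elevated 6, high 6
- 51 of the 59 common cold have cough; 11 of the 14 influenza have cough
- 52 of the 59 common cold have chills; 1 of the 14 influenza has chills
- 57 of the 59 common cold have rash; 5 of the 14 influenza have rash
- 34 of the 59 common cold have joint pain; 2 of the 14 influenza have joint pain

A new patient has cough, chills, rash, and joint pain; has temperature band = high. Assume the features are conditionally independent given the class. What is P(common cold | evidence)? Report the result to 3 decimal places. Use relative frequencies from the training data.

0.993

common cold: (59/73) × (6/59) × (51/59) × (52/59) × (57/59) × (34/59) ≈ 0.0348616
influenza: (14/73) × (6/14) × (11/14) × (1/14) × (5/14) × (2/14) ≈ 0.000235347
P(common cold | x) = 0.0348616 / 0.035096947 ≈ 0.993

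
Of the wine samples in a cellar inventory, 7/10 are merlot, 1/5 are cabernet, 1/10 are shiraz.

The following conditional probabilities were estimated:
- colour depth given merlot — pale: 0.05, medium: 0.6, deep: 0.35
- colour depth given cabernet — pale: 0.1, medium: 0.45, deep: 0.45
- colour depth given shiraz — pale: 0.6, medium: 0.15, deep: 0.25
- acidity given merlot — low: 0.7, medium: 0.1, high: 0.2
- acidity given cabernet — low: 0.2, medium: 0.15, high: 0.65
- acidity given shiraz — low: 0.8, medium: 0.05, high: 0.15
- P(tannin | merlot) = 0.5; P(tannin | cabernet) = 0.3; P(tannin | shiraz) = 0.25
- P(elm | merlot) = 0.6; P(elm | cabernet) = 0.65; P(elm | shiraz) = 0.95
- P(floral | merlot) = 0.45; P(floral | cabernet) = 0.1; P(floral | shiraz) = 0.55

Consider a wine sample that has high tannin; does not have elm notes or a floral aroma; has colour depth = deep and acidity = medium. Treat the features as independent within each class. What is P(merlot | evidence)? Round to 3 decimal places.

merlot: 0.7 × 0.35 × 0.1 × 0.5 × (1−0.6) × (1−0.45) = 0.002695
cabernet: 0.2 × 0.45 × 0.15 × 0.3 × (1−0.65) × (1−0.1) = 0.00127575
shiraz: 0.1 × 0.25 × 0.05 × 0.25 × (1−0.95) × (1−0.55) = 0.00000703125
P(merlot | x) = 0.002695 / 0.00397778125 ≈ 0.678

0.678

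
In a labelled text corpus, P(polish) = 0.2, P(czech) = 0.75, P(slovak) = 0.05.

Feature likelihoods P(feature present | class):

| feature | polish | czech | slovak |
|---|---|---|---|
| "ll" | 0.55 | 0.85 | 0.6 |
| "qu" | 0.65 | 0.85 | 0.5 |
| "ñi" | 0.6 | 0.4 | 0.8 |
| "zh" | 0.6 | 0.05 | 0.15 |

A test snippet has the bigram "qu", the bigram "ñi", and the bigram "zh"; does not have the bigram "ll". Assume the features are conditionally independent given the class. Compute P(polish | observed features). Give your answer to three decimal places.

0.871

polish: 0.2 × (1−0.55) × 0.65 × 0.6 × 0.6 = 0.02106
czech: 0.75 × (1−0.85) × 0.85 × 0.4 × 0.05 = 0.0019125
slovak: 0.05 × (1−0.6) × 0.5 × 0.8 × 0.15 = 0.0012
P(polish | x) = 0.02106 / 0.0241725 ≈ 0.871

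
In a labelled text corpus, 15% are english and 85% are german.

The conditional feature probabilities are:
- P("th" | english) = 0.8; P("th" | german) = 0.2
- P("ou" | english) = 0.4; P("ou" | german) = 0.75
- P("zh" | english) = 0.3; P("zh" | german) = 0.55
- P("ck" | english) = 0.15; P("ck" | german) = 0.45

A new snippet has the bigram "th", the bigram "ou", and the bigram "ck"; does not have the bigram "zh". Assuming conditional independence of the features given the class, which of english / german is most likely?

english: 0.15 × 0.8 × 0.4 × (1−0.3) × 0.15 = 0.00504
german: 0.85 × 0.2 × 0.75 × (1−0.55) × 0.45 = 0.02581875
Highest score → german.

german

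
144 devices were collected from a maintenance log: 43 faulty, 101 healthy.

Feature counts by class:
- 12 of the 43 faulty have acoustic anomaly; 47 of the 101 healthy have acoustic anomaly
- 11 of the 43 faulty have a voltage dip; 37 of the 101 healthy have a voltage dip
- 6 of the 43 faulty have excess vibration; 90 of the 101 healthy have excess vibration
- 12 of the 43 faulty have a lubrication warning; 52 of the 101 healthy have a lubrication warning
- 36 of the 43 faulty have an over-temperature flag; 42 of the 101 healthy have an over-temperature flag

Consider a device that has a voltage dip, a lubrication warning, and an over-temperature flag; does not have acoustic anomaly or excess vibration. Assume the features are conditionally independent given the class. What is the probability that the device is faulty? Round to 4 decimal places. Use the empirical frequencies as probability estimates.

faulty: (43/144) × (31/43) × (11/43) × (37/43) × (12/43) × (36/43) ≈ 0.0110714
healthy: (101/144) × (54/101) × (37/101) × (11/101) × (52/101) × (42/101) ≈ 0.00320326
P(faulty | x) = 0.0110714 / 0.01427466 ≈ 0.7756

0.7756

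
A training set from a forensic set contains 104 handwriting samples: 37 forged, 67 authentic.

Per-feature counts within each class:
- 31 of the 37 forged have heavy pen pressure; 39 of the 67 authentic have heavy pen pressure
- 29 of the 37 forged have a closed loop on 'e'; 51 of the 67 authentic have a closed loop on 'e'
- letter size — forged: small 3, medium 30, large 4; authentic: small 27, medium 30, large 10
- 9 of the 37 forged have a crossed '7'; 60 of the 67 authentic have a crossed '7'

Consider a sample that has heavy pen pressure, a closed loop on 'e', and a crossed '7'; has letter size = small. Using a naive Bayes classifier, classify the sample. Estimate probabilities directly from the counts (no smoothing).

forged: (37/104) × (31/37) × (29/37) × (3/37) × (9/37) ≈ 0.00460771
authentic: (67/104) × (39/67) × (51/67) × (27/67) × (60/67) ≈ 0.103013
Highest score → authentic.

authentic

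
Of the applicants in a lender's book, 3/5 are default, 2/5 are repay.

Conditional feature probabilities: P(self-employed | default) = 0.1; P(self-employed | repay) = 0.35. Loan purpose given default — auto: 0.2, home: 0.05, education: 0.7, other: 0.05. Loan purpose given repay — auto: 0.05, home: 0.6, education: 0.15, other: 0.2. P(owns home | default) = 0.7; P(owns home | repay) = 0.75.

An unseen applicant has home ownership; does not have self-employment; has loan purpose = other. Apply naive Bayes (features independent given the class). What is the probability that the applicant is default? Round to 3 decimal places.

default: 0.6 × (1−0.1) × 0.05 × 0.7 = 0.0189
repay: 0.4 × (1−0.35) × 0.2 × 0.75 = 0.039
P(default | x) = 0.0189 / 0.0579 ≈ 0.326

0.326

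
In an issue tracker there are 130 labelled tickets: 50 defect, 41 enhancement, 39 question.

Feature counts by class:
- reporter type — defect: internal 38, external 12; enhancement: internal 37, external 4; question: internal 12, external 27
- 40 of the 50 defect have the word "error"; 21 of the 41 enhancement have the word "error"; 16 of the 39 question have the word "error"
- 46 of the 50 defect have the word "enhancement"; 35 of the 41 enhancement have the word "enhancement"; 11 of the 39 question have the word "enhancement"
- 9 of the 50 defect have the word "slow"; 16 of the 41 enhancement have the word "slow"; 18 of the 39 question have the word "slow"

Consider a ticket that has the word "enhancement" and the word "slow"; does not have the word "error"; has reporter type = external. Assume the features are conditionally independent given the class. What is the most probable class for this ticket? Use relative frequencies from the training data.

defect: (50/130) × (12/50) × (10/50) × (46/50) × (9/50) ≈ 0.00305723
enhancement: (41/130) × (4/41) × (20/41) × (35/41) × (16/41) ≈ 0.00500015
question: (39/130) × (27/39) × (23/39) × (11/39) × (18/39) ≈ 0.0159448
Highest score → question.

question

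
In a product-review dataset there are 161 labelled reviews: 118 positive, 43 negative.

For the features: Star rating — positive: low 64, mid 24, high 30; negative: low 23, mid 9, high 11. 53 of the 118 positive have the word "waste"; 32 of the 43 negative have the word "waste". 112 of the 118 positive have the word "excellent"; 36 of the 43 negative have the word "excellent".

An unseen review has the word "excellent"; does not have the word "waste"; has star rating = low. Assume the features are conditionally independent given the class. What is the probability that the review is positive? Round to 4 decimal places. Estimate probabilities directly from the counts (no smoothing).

positive: (118/161) × (64/118) × (65/118) × (112/118) ≈ 0.207836
negative: (43/161) × (23/43) × (11/43) × (36/43) ≈ 0.0305957
P(positive | x) = 0.207836 / 0.2384317 ≈ 0.8717

0.8717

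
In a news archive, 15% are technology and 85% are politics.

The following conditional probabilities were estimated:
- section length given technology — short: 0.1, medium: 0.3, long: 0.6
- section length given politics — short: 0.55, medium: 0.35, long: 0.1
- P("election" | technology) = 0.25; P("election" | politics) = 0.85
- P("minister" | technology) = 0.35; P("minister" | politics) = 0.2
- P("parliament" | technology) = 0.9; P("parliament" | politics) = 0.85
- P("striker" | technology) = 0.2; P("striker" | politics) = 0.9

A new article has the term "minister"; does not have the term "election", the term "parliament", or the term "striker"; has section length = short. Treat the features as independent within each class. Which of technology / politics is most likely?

technology: 0.15 × 0.1 × (1−0.25) × 0.35 × (1−0.9) × (1−0.2) = 0.000315
politics: 0.85 × 0.55 × (1−0.85) × 0.2 × (1−0.85) × (1−0.9) = 0.000210375
Highest score → technology.

technology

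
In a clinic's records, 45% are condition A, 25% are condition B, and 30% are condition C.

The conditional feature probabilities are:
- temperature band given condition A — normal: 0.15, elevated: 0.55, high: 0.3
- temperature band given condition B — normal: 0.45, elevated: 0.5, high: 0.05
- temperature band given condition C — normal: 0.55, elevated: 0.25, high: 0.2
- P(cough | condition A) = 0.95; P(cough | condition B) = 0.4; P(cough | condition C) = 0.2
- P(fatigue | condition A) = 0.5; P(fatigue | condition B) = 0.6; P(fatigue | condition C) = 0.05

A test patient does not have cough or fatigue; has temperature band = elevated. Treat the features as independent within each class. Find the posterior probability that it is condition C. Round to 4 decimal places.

0.6117

condition A: 0.45 × 0.55 × (1−0.95) × (1−0.5) = 0.0061875
condition B: 0.25 × 0.5 × (1−0.4) × (1−0.6) = 0.03
condition C: 0.3 × 0.25 × (1−0.2) × (1−0.05) = 0.057
P(condition C | x) = 0.057 / 0.0931875 ≈ 0.6117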